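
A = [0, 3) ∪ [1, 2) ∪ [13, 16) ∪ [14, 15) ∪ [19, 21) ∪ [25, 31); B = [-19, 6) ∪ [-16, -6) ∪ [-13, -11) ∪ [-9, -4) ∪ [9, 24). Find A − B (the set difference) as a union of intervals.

[25, 31)

Merge the first list: [0, 3), [13, 16), [19, 21), [25, 31).
Merge the second list: [-19, 6), [9, 24).
[0, 3): fully covered by B → removed.
[13, 16): fully covered by B → removed.
[19, 21): fully covered by B → removed.
[25, 31): no B overlap → unchanged.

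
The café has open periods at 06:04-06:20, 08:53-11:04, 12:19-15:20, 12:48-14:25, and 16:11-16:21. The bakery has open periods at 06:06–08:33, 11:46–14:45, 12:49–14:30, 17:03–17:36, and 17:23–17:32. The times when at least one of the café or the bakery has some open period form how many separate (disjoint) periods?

Merge the first list: 06:04-06:20, 08:53-11:04, 12:19-15:20, 16:11-16:21.
Merge the second list: 06:06-08:33, 11:46-14:45, 17:03-17:36.
A ∪ B = 06:04-08:33, 08:53-11:04, 11:46-15:20, 16:11-16:21, 17:03-17:36.
That is 5 disjoint pieces.

5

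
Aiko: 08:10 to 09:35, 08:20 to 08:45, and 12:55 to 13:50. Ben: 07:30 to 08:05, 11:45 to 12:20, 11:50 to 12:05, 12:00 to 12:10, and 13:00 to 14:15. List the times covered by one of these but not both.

07:30–08:05, 08:10–09:35, 11:45–12:20, 12:55–13:00, 13:50–14:15

First set merges to 08:10–09:35, 12:55–13:50.
Second set merges to 07:30–08:05, 11:45–12:20, 13:00–14:15.
Only in the first: 08:10–09:35, 12:55–13:00.
Only in the second: 07:30–08:05, 11:45–12:20, 13:50–14:15.
Together these are the periods covered by exactly one.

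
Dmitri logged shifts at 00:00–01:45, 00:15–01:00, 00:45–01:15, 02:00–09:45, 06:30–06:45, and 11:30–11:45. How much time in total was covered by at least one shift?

Merged: 00:00–01:45, 02:00–09:45, 11:30–11:45.
Lengths: 1 h 45 min + 7 h 45 min + 15 min = 9 h 45 min.

9 h 45 min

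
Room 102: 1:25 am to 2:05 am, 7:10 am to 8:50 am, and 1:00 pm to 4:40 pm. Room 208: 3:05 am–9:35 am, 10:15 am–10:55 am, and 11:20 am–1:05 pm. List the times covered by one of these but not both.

1:25 am–2:05 am, 3:05 am–7:10 am, 8:50 am–9:35 am, 10:15 am–10:55 am, 11:20 am–1:00 pm, 1:05 pm–4:40 pm

A \ B = 1:25 am–2:05 am, 1:05 pm–4:40 pm.
B \ A = 3:05 am–7:10 am, 8:50 am–9:35 am, 10:15 am–10:55 am, 11:20 am–1:00 pm.
Union of the two gives the symmetric difference.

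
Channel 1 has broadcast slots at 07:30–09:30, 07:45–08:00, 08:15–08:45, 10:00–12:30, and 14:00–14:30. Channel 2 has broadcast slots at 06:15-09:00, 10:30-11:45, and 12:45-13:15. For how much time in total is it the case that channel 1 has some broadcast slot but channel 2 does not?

2 h 15 min

First set merges to 07:30–09:30, 10:00–12:30, 14:00–14:30.
A \ B = 09:00–09:30, 10:00–10:30, 11:45–12:30, 14:00–14:30.
Total: 30 min + 30 min + 45 min + 30 min = 2 h 15 min.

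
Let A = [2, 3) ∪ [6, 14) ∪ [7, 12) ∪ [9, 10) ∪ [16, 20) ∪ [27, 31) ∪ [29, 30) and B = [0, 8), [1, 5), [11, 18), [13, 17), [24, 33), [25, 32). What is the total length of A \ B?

First set merges to [2, 3), [6, 14), [16, 20), [27, 31).
Second set merges to [0, 8), [11, 18), [24, 33).
A \ B = [8, 11), [18, 20).
Total: 3 + 2 = 5.

5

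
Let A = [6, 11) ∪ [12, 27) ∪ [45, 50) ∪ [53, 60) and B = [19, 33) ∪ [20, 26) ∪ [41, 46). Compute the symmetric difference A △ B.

Merge the second list: [19, 33), [41, 46).
A \ B = [6, 11), [12, 19), [46, 50), [53, 60).
B \ A = [27, 33), [41, 45).
Union of the two gives the symmetric difference.

[6, 11) ∪ [12, 19) ∪ [27, 33) ∪ [41, 45) ∪ [46, 50) ∪ [53, 60)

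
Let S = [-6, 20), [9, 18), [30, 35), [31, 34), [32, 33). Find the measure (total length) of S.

31

Merged: [-6, 20), [30, 35).
Lengths: 26 + 5 = 31.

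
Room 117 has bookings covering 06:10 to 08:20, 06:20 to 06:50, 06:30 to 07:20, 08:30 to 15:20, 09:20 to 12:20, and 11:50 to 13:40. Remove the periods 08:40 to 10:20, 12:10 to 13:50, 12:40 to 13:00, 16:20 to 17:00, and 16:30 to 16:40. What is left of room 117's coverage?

06:10–08:20, 08:30–08:40, 10:20–12:10, 13:50–15:20

A, merged: 06:10–08:20, 08:30–15:20.
B, merged: 08:40–10:20, 12:10–13:50, 16:20–17:00.
06:10–08:20: nothing removed.
08:30–15:20 \ B = 08:30–08:40, 10:20–12:10, 13:50–15:20.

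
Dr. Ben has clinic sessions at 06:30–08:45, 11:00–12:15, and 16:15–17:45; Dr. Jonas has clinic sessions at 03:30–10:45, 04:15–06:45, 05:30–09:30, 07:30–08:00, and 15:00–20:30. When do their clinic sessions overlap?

B, merged: 03:30–10:45, 15:00–20:30.
06:30–08:45 overlaps B on 06:30–08:45.
11:00–12:15 falls entirely outside B.
16:15–17:45 overlaps B on 16:15–17:45.

06:30–08:45, 16:15–17:45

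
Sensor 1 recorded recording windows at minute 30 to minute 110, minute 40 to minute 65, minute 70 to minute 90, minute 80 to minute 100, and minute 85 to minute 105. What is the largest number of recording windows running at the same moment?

At minute 85, 4 of the intervals are simultaneously active.
No point has more.

4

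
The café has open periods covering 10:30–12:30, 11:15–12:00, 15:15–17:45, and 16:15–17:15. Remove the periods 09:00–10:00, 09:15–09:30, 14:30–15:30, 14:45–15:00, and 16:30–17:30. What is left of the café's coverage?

10:30–12:30, 15:30–16:30, 17:30–17:45

A, merged: 10:30–12:30, 15:15–17:45.
B, merged: 09:00–10:00, 14:30–15:30, 16:30–17:30.
10:30–12:30: nothing removed.
15:15–17:45 \ B = 15:30–16:30, 17:30–17:45.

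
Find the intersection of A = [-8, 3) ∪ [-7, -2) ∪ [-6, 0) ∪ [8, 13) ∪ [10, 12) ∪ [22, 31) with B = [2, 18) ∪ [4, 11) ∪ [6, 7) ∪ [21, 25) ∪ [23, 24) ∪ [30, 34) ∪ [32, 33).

[2, 3) ∪ [8, 13) ∪ [22, 25) ∪ [30, 31)

A, merged: [-8, 3), [8, 13), [22, 31).
B, merged: [2, 18), [21, 25), [30, 34).
[-8, 3) ∩ B → [2, 3).
[8, 13) ∩ B → [8, 13).
[22, 31) ∩ B → [22, 25), [30, 31).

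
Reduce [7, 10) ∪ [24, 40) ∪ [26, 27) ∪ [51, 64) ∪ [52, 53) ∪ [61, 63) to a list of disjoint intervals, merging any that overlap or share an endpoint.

[7, 10) ∪ [24, 40) ∪ [51, 64)

[24, 40) is disjoint → start new block.
[26, 27) overlaps/touches [24, 40) → extend to [24, 40).
[51, 64) is disjoint → start new block.
[52, 53) overlaps/touches [51, 64) → extend to [51, 64).
[61, 63) overlaps/touches [51, 64) → extend to [51, 64).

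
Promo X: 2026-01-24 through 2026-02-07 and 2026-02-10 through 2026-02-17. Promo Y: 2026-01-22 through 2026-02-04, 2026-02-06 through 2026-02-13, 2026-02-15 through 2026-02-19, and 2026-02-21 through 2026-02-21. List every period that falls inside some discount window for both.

2026-01-24 through 2026-02-04, 2026-02-06 through 2026-02-07, 2026-02-10 through 2026-02-13, 2026-02-15 through 2026-02-17

2026-01-24 through 2026-02-07 ∩ B → 2026-01-24 through 2026-02-04, 2026-02-06 through 2026-02-07.
2026-02-10 through 2026-02-17 ∩ B → 2026-02-10 through 2026-02-13, 2026-02-15 through 2026-02-17.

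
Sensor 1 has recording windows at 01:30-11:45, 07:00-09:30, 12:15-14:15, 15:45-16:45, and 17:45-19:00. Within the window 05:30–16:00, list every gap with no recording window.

After merging, the occupied span is 01:30-11:45, 12:15-14:15, 15:45-16:45, 17:45-19:00.
Complement within 05:30-16:00: 11:45-12:15, 14:15-15:45.

11:45-12:15, 14:15-15:45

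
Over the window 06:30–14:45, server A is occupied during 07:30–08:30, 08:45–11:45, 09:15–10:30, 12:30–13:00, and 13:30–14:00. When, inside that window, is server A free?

06:30-07:30, 08:30-08:45, 11:45-12:30, 13:00-13:30, 14:00-14:45

Covered (merged): 07:30-08:30, 08:45-11:45, 12:30-13:00, 13:30-14:00.
Gaps within 06:30-14:45: 06:30-07:30, 08:30-08:45, 11:45-12:30, 13:00-13:30, 14:00-14:45.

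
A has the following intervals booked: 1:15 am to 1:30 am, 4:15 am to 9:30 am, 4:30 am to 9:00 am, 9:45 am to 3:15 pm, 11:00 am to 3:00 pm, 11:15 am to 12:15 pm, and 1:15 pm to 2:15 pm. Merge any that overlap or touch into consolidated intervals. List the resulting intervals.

4:15 am–9:30 am is disjoint → start new block.
4:30 am–9:00 am overlaps/touches 4:15 am–9:30 am → extend to 4:15 am–9:30 am.
9:45 am–3:15 pm is disjoint → start new block.
11:00 am–3:00 pm overlaps/touches 9:45 am–3:15 pm → extend to 9:45 am–3:15 pm.
11:15 am–12:15 pm overlaps/touches 9:45 am–3:15 pm → extend to 9:45 am–3:15 pm.
1:15 pm–2:15 pm overlaps/touches 9:45 am–3:15 pm → extend to 9:45 am–3:15 pm.

1:15 am–1:30 am, 4:15 am–9:30 am, 9:45 am–3:15 pm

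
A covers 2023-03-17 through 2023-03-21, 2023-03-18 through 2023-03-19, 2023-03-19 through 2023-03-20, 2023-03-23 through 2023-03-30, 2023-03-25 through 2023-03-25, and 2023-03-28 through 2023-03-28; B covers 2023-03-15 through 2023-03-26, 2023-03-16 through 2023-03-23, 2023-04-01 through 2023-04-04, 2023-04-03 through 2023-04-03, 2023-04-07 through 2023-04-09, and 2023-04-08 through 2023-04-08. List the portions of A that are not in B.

2023-03-27 through 2023-03-30

Merge the first list: 2023-03-17 through 2023-03-21, 2023-03-23 through 2023-03-30.
Merge the second list: 2023-03-15 through 2023-03-26, 2023-04-01 through 2023-04-04, 2023-04-07 through 2023-04-09.
2023-03-17 through 2023-03-21 lies entirely inside B → drops out.
2023-03-23 through 2023-03-30 with B removed leaves 2023-03-27 through 2023-03-30.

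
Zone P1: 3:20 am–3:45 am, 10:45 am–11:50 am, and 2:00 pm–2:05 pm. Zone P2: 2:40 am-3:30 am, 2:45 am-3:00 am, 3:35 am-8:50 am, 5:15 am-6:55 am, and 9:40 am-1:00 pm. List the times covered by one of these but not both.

2:40 am–3:20 am, 3:30 am–3:35 am, 3:45 am–8:50 am, 9:40 am–10:45 am, 11:50 am–1:00 pm, 2:00 pm–2:05 pm

Second set merges to 2:40 am–3:30 am, 3:35 am–8:50 am, 9:40 am–1:00 pm.
Only in the first: 3:30 am–3:35 am, 2:00 pm–2:05 pm.
Only in the second: 2:40 am–3:20 am, 3:45 am–8:50 am, 9:40 am–10:45 am, 11:50 am–1:00 pm.
Together these are the periods covered by exactly one.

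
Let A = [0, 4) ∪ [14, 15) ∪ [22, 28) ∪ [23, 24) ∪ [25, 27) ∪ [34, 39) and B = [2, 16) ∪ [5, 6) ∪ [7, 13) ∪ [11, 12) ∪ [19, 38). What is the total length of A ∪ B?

36

Merge the first list: [0, 4), [14, 15), [22, 28), [34, 39).
Merge the second list: [2, 16), [19, 38).
A ∪ B = [0, 16), [19, 39).
Total: 16 + 20 = 36.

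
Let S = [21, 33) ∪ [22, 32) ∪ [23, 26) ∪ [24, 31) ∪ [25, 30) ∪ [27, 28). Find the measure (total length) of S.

Merged: [21, 33).
Length: 12.

12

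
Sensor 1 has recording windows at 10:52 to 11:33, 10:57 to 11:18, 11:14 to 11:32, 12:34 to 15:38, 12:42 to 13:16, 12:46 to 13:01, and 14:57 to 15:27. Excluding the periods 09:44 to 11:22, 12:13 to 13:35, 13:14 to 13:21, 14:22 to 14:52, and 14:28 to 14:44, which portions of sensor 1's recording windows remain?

Merge the first list: 10:52–11:33, 12:34–15:38.
Merge the second list: 09:44–11:22, 12:13–13:35, 14:22–14:52.
10:52–11:33 \ B = 11:22–11:33.
12:34–15:38 \ B = 13:35–14:22, 14:52–15:38.

11:22–11:33, 13:35–14:22, 14:52–15:38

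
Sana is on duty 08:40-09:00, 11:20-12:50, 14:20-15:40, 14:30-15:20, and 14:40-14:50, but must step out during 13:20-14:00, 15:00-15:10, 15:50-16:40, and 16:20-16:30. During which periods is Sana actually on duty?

A, merged: 08:40–09:00, 11:20–12:50, 14:20–15:40.
B, merged: 13:20–14:00, 15:00–15:10, 15:50–16:40.
08:40–09:00: no B overlap → unchanged.
11:20–12:50: no B overlap → unchanged.
14:20–15:40 minus B → 14:20–15:00, 15:10–15:40.

08:40–09:00, 11:20–12:50, 14:20–15:00, 15:10–15:40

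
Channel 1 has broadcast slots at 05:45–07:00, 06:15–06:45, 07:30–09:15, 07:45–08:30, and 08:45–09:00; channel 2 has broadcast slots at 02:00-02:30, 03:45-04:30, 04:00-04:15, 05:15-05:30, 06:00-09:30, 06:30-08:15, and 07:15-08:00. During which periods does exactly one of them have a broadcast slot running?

02:00–02:30, 03:45–04:30, 05:15–05:30, 05:45–06:00, 07:00–07:30, 09:15–09:30

First set merges to 05:45–07:00, 07:30–09:15.
Second set merges to 02:00–02:30, 03:45–04:30, 05:15–05:30, 06:00–09:30.
A but not B: 05:45–06:00.
B but not A: 02:00–02:30, 03:45–04:30, 05:15–05:30, 07:00–07:30, 09:15–09:30.
Combining gives A △ B.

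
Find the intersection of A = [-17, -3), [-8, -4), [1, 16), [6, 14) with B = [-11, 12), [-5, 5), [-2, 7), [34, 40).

Merge the first list: [-17, -3), [1, 16).
Merge the second list: [-11, 12), [34, 40).
[-17, -3) ∩ B → [-11, -3).
[1, 16) ∩ B → [1, 12).

[-11, -3) ∪ [1, 12)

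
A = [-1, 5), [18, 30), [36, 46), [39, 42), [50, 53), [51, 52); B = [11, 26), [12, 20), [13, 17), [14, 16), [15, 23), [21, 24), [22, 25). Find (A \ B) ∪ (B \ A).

[-1, 5) ∪ [11, 18) ∪ [26, 30) ∪ [36, 46) ∪ [50, 53)

First set merges to [-1, 5), [18, 30), [36, 46), [50, 53).
Second set merges to [11, 26).
A but not B: [-1, 5), [26, 30), [36, 46), [50, 53).
B but not A: [11, 18).
Combining gives A △ B.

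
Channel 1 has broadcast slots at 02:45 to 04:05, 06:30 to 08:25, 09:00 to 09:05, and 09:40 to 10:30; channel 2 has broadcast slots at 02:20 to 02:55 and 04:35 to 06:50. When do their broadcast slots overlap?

02:45–02:55, 06:30–06:50

02:45–04:05 meets the second set on 02:45–02:55.
06:30–08:25 meets the second set on 06:30–06:50.
09:00–09:05: no overlap with the second set.
09:40–10:30: no overlap with the second set.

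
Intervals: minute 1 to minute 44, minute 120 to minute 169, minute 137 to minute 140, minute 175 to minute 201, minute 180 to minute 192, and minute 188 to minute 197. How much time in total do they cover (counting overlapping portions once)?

Merged: minute 1 to minute 44, minute 120 to minute 169, minute 175 to minute 201.
Lengths: 43 minutes + 49 minutes + 26 minutes = 118 minutes.

118 minutes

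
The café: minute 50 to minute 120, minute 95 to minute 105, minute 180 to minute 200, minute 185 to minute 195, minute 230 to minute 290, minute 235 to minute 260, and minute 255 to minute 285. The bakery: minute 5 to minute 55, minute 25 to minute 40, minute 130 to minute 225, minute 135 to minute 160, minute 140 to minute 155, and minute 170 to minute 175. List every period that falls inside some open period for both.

minute 50 to minute 55, minute 180 to minute 200

A, merged: minute 50 to minute 120, minute 180 to minute 200, minute 230 to minute 290.
B, merged: minute 5 to minute 55, minute 130 to minute 225.
minute 50 to minute 120 overlaps B on minute 50 to minute 55.
minute 180 to minute 200 overlaps B on minute 180 to minute 200.
minute 230 to minute 290 falls entirely outside B.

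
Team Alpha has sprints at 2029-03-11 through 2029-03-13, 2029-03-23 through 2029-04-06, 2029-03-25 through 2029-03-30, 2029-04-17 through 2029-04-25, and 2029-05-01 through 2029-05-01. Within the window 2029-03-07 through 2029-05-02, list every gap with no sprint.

2029-03-07 through 2029-03-10, 2029-03-14 through 2029-03-22, 2029-04-07 through 2029-04-16, 2029-04-26 through 2029-04-30, 2029-05-02 through 2029-05-02

Covered (merged): 2029-03-11 through 2029-03-13, 2029-03-23 through 2029-04-06, 2029-04-17 through 2029-04-25, 2029-05-01 through 2029-05-01.
Gaps within 2029-03-07 through 2029-05-02: 2029-03-07 through 2029-03-10, 2029-03-14 through 2029-03-22, 2029-04-07 through 2029-04-16, 2029-04-26 through 2029-04-30, 2029-05-02 through 2029-05-02.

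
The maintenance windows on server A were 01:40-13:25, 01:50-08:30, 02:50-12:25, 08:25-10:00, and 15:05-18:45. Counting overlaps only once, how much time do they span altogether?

15 h 25 min

Merged: 01:40–13:25, 15:05–18:45.
Lengths: 11 h 45 min + 3 h 40 min = 15 h 25 min.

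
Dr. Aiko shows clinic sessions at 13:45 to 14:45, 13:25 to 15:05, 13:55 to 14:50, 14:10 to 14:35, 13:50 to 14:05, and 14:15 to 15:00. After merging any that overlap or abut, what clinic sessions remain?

Sort by start: 13:25–15:05, 13:45–14:45, 13:50–14:05, 13:55–14:50, 14:10–14:35, 14:15–15:00.
13:45–14:45 overlaps/touches 13:25–15:05 → extend to 13:25–15:05.
13:50–14:05 overlaps/touches 13:25–15:05 → extend to 13:25–15:05.
13:55–14:50 overlaps/touches 13:25–15:05 → extend to 13:25–15:05.
14:10–14:35 overlaps/touches 13:25–15:05 → extend to 13:25–15:05.
14:15–15:00 overlaps/touches 13:25–15:05 → extend to 13:25–15:05.

13:25–15:05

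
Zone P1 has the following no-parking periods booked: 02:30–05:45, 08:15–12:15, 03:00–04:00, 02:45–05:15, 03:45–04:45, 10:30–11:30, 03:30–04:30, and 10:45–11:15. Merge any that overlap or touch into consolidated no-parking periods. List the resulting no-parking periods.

02:30–05:45, 08:15–12:15

Sort by start: 02:30–05:45, 02:45–05:15, 03:00–04:00, 03:30–04:30, 03:45–04:45, 08:15–12:15, 10:30–11:30, 10:45–11:15.
02:45–05:15 overlaps/touches 02:30–05:45 → extend to 02:30–05:45.
03:00–04:00 overlaps/touches 02:30–05:45 → extend to 02:30–05:45.
03:30–04:30 overlaps/touches 02:30–05:45 → extend to 02:30–05:45.
03:45–04:45 overlaps/touches 02:30–05:45 → extend to 02:30–05:45.
08:15–12:15 is disjoint → start new block.
10:30–11:30 overlaps/touches 08:15–12:15 → extend to 08:15–12:15.
10:45–11:15 overlaps/touches 08:15–12:15 → extend to 08:15–12:15.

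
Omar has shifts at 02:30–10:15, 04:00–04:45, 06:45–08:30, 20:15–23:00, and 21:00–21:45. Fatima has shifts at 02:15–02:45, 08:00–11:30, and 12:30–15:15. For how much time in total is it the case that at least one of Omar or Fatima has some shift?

14 h 45 min

Merge the first list: 02:30-10:15, 20:15-23:00.
A ∪ B = 02:15-11:30, 12:30-15:15, 20:15-23:00.
Total: 9 h 15 min + 2 h 45 min + 2 h 45 min = 14 h 45 min.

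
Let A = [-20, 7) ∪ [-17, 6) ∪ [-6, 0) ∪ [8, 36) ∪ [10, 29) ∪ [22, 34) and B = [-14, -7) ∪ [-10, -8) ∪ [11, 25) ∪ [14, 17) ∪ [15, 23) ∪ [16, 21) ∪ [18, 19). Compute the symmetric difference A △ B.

Merge the first list: [-20, 7), [8, 36).
Merge the second list: [-14, -7), [11, 25).
Only in the first: [-20, -14), [-7, 7), [8, 11), [25, 36).
Only in the second: none.
Together these are the periods covered by exactly one.

[-20, -14) ∪ [-7, 7) ∪ [8, 11) ∪ [25, 36)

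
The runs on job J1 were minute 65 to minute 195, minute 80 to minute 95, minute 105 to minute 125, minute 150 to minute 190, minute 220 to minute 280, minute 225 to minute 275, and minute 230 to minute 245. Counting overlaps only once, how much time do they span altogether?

190 minutes

Merged: minute 65 to minute 195, minute 220 to minute 280.
Lengths: 130 minutes + 60 minutes = 190 minutes.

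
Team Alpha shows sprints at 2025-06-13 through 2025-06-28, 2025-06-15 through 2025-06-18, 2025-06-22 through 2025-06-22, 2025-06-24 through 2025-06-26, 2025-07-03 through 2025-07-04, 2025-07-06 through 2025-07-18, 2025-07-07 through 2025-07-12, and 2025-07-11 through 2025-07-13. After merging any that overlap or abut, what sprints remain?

2025-06-15 through 2025-06-18 overlaps/touches 2025-06-13 through 2025-06-28 → extend to 2025-06-13 through 2025-06-28.
2025-06-22 through 2025-06-22 overlaps/touches 2025-06-13 through 2025-06-28 → extend to 2025-06-13 through 2025-06-28.
2025-06-24 through 2025-06-26 overlaps/touches 2025-06-13 through 2025-06-28 → extend to 2025-06-13 through 2025-06-28.
2025-07-03 through 2025-07-04 is disjoint → start new block.
2025-07-06 through 2025-07-18 is disjoint → start new block.
2025-07-07 through 2025-07-12 overlaps/touches 2025-07-06 through 2025-07-18 → extend to 2025-07-06 through 2025-07-18.
2025-07-11 through 2025-07-13 overlaps/touches 2025-07-06 through 2025-07-18 → extend to 2025-07-06 through 2025-07-18.

2025-06-13 through 2025-06-28, 2025-07-03 through 2025-07-04, 2025-07-06 through 2025-07-18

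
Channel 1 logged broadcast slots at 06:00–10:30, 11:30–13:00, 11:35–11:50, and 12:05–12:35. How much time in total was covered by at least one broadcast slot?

6 h

Merged: 06:00–10:30, 11:30–13:00.
Lengths: 4 h 30 min + 1 h 30 min = 6 h.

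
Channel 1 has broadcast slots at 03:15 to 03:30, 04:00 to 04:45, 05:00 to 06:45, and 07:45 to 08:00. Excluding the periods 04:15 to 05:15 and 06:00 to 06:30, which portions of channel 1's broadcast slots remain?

03:15–03:30 is untouched.
04:00–04:45 with B removed leaves 04:00–04:15.
05:00–06:45 with B removed leaves 05:15–06:00, 06:30–06:45.
07:45–08:00 is untouched.

03:15–03:30, 04:00–04:15, 05:15–06:00, 06:30–06:45, 07:45–08:00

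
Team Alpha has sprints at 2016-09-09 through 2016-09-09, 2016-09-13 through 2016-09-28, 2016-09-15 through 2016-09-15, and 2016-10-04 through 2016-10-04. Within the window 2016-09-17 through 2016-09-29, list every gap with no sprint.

2016-09-29 through 2016-09-29

After merging, the occupied span is 2016-09-09 through 2016-09-09, 2016-09-13 through 2016-09-28, 2016-10-04 through 2016-10-04.
Uncovered inside 2016-09-17 through 2016-09-29: 2016-09-29 through 2016-09-29.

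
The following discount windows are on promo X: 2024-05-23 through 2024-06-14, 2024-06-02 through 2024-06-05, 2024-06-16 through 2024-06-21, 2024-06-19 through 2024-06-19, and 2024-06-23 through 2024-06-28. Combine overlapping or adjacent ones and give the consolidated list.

2024-06-02 through 2024-06-05 overlaps/touches 2024-05-23 through 2024-06-14 → extend to 2024-05-23 through 2024-06-14.
2024-06-16 through 2024-06-21 is disjoint → start new block.
2024-06-19 through 2024-06-19 overlaps/touches 2024-06-16 through 2024-06-21 → extend to 2024-06-16 through 2024-06-21.
2024-06-23 through 2024-06-28 is disjoint → start new block.

2024-05-23 through 2024-06-14, 2024-06-16 through 2024-06-21, 2024-06-23 through 2024-06-28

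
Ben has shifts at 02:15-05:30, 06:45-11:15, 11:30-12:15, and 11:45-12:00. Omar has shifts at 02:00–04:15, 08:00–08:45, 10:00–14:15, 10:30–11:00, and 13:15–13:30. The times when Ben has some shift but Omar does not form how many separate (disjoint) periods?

A, merged: 02:15–05:30, 06:45–11:15, 11:30–12:15.
B, merged: 02:00–04:15, 08:00–08:45, 10:00–14:15.
A \ B = 04:15–05:30, 06:45–08:00, 08:45–10:00.
That is 3 disjoint pieces.

3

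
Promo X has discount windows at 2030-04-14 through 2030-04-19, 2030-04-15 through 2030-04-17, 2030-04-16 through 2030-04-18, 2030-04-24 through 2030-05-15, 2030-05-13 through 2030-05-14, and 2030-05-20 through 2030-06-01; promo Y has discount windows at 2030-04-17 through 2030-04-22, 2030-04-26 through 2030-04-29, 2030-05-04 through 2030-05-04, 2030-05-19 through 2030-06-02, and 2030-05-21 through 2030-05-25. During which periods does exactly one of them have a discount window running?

Merge the first list: 2030-04-14 through 2030-04-19, 2030-04-24 through 2030-05-15, 2030-05-20 through 2030-06-01.
Merge the second list: 2030-04-17 through 2030-04-22, 2030-04-26 through 2030-04-29, 2030-05-04 through 2030-05-04, 2030-05-19 through 2030-06-02.
A \ B = 2030-04-14 through 2030-04-16, 2030-04-24 through 2030-04-25, 2030-04-30 through 2030-05-03, 2030-05-05 through 2030-05-15.
B \ A = 2030-04-20 through 2030-04-22, 2030-05-19 through 2030-05-19, 2030-06-02 through 2030-06-02.
Union of the two gives the symmetric difference.

2030-04-14 through 2030-04-16, 2030-04-20 through 2030-04-22, 2030-04-24 through 2030-04-25, 2030-04-30 through 2030-05-03, 2030-05-05 through 2030-05-15, 2030-05-19 through 2030-05-19, 2030-06-02 through 2030-06-02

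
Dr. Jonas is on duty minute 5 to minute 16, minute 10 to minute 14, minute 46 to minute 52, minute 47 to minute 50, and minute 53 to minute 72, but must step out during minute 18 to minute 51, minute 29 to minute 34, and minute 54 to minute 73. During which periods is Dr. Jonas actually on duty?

First set merges to minute 5 to minute 16, minute 46 to minute 52, minute 53 to minute 72.
Second set merges to minute 18 to minute 51, minute 54 to minute 73.
minute 5 to minute 16: no B overlap → unchanged.
minute 46 to minute 52 minus B → minute 51 to minute 52.
minute 53 to minute 72 minus B → minute 53 to minute 54.

minute 5 to minute 16, minute 51 to minute 52, minute 53 to minute 54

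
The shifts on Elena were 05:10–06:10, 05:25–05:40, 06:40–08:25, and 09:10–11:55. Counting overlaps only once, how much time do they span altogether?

Merged: 05:10–06:10, 06:40–08:25, 09:10–11:55.
Lengths: 1 h + 1 h 45 min + 2 h 45 min = 5 h 30 min.

5 h 30 min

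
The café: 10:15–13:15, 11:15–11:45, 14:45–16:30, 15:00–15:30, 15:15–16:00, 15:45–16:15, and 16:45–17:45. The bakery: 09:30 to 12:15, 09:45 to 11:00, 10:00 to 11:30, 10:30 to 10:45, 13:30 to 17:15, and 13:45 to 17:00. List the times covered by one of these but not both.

09:30–10:15, 12:15–13:15, 13:30–14:45, 16:30–16:45, 17:15–17:45

A, merged: 10:15–13:15, 14:45–16:30, 16:45–17:45.
B, merged: 09:30–12:15, 13:30–17:15.
A but not B: 12:15–13:15, 17:15–17:45.
B but not A: 09:30–10:15, 13:30–14:45, 16:30–16:45.
Combining gives A △ B.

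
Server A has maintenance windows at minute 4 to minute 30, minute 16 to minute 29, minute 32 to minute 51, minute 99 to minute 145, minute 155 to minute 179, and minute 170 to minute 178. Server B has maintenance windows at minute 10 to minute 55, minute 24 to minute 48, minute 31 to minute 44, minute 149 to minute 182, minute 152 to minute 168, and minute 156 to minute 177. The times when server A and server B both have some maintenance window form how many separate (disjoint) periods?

Merge the first list: minute 4 to minute 30, minute 32 to minute 51, minute 99 to minute 145, minute 155 to minute 179.
Merge the second list: minute 10 to minute 55, minute 149 to minute 182.
A ∩ B = minute 10 to minute 30, minute 32 to minute 51, minute 155 to minute 179.
That is 3 disjoint pieces.

3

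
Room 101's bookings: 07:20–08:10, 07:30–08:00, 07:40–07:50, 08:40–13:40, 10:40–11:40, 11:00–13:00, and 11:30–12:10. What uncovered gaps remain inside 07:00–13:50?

The merged coverage is 07:20-08:10, 08:40-13:40.
Gaps within 07:00-13:50: 07:00-07:20, 08:10-08:40, 13:40-13:50.

07:00-07:20, 08:10-08:40, 13:40-13:50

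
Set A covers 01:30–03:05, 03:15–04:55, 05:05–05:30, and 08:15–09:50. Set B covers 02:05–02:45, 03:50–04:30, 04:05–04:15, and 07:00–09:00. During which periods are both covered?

Merge the second list: 02:05–02:45, 03:50–04:30, 07:00–09:00.
01:30–03:05 overlaps B on 02:05–02:45.
03:15–04:55 overlaps B on 03:50–04:30.
05:05–05:30 falls entirely outside B.
08:15–09:50 overlaps B on 08:15–09:00.

02:05–02:45, 03:50–04:30, 08:15–09:00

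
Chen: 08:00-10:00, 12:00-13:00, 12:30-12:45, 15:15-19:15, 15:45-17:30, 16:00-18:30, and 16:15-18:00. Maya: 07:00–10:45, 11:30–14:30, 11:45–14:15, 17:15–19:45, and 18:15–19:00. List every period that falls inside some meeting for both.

First set merges to 08:00-10:00, 12:00-13:00, 15:15-19:15.
Second set merges to 07:00-10:45, 11:30-14:30, 17:15-19:45.
08:00-10:00 meets the second set on 08:00-10:00.
12:00-13:00 meets the second set on 12:00-13:00.
15:15-19:15 meets the second set on 17:15-19:15.

08:00-10:00, 12:00-13:00, 17:15-19:15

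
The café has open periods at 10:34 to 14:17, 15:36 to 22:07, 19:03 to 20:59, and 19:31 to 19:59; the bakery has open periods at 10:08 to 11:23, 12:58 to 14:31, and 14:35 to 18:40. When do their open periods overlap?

Merge the first list: 10:34–14:17, 15:36–22:07.
10:34–14:17 overlaps B on 10:34–11:23, 12:58–14:17.
15:36–22:07 overlaps B on 15:36–18:40.

10:34–11:23, 12:58–14:17, 15:36–18:40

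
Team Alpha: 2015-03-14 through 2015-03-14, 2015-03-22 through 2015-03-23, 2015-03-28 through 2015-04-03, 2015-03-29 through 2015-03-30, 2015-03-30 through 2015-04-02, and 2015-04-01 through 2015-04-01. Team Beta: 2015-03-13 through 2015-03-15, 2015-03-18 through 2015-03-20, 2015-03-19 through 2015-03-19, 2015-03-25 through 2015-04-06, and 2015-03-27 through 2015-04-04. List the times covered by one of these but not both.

2015-03-13 through 2015-03-13, 2015-03-15 through 2015-03-15, 2015-03-18 through 2015-03-20, 2015-03-22 through 2015-03-23, 2015-03-25 through 2015-03-27, 2015-04-04 through 2015-04-06

First set merges to 2015-03-14 through 2015-03-14, 2015-03-22 through 2015-03-23, 2015-03-28 through 2015-04-03.
Second set merges to 2015-03-13 through 2015-03-15, 2015-03-18 through 2015-03-20, 2015-03-25 through 2015-04-06.
Only in the first: 2015-03-22 through 2015-03-23.
Only in the second: 2015-03-13 through 2015-03-13, 2015-03-15 through 2015-03-15, 2015-03-18 through 2015-03-20, 2015-03-25 through 2015-03-27, 2015-04-04 through 2015-04-06.
Together these are the periods covered by exactly one.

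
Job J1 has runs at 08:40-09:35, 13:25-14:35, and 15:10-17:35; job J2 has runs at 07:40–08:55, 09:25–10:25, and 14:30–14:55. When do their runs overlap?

08:40-09:35 ∩ B → 08:40-08:55, 09:25-09:35.
13:25-14:35 ∩ B → 14:30-14:35.
15:10-17:35 meets no B interval.

08:40-08:55, 09:25-09:35, 14:30-14:35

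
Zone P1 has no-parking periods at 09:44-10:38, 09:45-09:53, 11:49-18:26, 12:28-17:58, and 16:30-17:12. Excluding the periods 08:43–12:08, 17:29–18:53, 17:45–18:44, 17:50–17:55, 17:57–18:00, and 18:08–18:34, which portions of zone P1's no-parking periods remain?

A, merged: 09:44-10:38, 11:49-18:26.
B, merged: 08:43-12:08, 17:29-18:53.
09:44-10:38: fully covered by B → removed.
11:49-18:26 minus B → 12:08-17:29.

12:08-17:29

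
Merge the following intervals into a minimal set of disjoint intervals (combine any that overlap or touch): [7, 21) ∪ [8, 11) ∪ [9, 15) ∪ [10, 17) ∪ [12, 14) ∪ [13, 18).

[7, 21)

[8, 11) overlaps/touches [7, 21) → extend to [7, 21).
[9, 15) overlaps/touches [7, 21) → extend to [7, 21).
[10, 17) overlaps/touches [7, 21) → extend to [7, 21).
[12, 14) overlaps/touches [7, 21) → extend to [7, 21).
[13, 18) overlaps/touches [7, 21) → extend to [7, 21).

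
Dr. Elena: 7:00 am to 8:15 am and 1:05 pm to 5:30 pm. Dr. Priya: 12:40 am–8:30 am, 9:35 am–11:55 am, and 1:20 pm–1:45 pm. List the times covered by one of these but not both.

12:40 am-7:00 am, 8:15 am-8:30 am, 9:35 am-11:55 am, 1:05 pm-1:20 pm, 1:45 pm-5:30 pm

A but not B: 1:05 pm-1:20 pm, 1:45 pm-5:30 pm.
B but not A: 12:40 am-7:00 am, 8:15 am-8:30 am, 9:35 am-11:55 am.
Combining gives A △ B.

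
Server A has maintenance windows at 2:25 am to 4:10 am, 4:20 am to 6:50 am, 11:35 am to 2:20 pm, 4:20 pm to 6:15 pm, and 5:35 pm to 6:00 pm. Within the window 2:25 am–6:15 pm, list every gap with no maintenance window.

4:10 am–4:20 am, 6:50 am–11:35 am, 2:20 pm–4:20 pm

Covered (merged): 2:25 am–4:10 am, 4:20 am–6:50 am, 11:35 am–2:20 pm, 4:20 pm–6:15 pm.
Uncovered inside 2:25 am–6:15 pm: 4:10 am–4:20 am, 6:50 am–11:35 am, 2:20 pm–4:20 pm.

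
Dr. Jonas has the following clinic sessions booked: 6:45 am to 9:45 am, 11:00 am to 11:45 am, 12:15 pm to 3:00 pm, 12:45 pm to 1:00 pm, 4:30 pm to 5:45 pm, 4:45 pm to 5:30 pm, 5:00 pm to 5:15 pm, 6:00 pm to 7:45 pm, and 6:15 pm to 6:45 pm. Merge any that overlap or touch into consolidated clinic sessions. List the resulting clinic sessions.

6:45 am–9:45 am, 11:00 am–11:45 am, 12:15 pm–3:00 pm, 4:30 pm–5:45 pm, 6:00 pm–7:45 pm

11:00 am–11:45 am is disjoint → start new block.
12:15 pm–3:00 pm is disjoint → start new block.
12:45 pm–1:00 pm overlaps/touches 12:15 pm–3:00 pm → extend to 12:15 pm–3:00 pm.
4:30 pm–5:45 pm is disjoint → start new block.
4:45 pm–5:30 pm overlaps/touches 4:30 pm–5:45 pm → extend to 4:30 pm–5:45 pm.
5:00 pm–5:15 pm overlaps/touches 4:30 pm–5:45 pm → extend to 4:30 pm–5:45 pm.
6:00 pm–7:45 pm is disjoint → start new block.
6:15 pm–6:45 pm overlaps/touches 6:00 pm–7:45 pm → extend to 6:00 pm–7:45 pm.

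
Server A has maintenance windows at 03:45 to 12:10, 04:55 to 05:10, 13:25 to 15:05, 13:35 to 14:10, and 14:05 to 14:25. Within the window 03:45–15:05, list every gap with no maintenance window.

12:10-13:25

The merged coverage is 03:45-12:10, 13:25-15:05.
Uncovered inside 03:45-15:05: 12:10-13:25.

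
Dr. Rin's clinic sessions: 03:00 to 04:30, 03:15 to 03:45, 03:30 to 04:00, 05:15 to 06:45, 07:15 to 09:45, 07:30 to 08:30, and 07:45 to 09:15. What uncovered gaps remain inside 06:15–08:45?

06:45–07:15

Covered (merged): 03:00–04:30, 05:15–06:45, 07:15–09:45.
Complement within 06:15–08:45: 06:45–07:15.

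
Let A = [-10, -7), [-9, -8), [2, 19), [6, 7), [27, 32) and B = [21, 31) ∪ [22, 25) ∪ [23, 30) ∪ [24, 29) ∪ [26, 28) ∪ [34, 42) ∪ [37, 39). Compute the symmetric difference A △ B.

A, merged: [-10, -7), [2, 19), [27, 32).
B, merged: [21, 31), [34, 42).
Only in the first: [-10, -7), [2, 19), [31, 32).
Only in the second: [21, 27), [34, 42).
Together these are the periods covered by exactly one.

[-10, -7) ∪ [2, 19) ∪ [21, 27) ∪ [31, 32) ∪ [34, 42)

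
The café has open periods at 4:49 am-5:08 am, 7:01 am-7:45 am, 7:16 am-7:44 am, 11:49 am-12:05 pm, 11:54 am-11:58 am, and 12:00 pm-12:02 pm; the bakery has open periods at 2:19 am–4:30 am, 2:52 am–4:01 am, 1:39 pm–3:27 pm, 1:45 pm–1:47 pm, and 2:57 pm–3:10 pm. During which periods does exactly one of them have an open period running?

A, merged: 4:49 am–5:08 am, 7:01 am–7:45 am, 11:49 am–12:05 pm.
B, merged: 2:19 am–4:30 am, 1:39 pm–3:27 pm.
A \ B = 4:49 am–5:08 am, 7:01 am–7:45 am, 11:49 am–12:05 pm.
B \ A = 2:19 am–4:30 am, 1:39 pm–3:27 pm.
Union of the two gives the symmetric difference.

2:19 am–4:30 am, 4:49 am–5:08 am, 7:01 am–7:45 am, 11:49 am–12:05 pm, 1:39 pm–3:27 pm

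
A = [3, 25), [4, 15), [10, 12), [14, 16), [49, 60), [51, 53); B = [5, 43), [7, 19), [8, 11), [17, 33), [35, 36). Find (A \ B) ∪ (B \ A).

A, merged: [3, 25), [49, 60).
B, merged: [5, 43).
A but not B: [3, 5), [49, 60).
B but not A: [25, 43).
Combining gives A △ B.

[3, 5) ∪ [25, 43) ∪ [49, 60)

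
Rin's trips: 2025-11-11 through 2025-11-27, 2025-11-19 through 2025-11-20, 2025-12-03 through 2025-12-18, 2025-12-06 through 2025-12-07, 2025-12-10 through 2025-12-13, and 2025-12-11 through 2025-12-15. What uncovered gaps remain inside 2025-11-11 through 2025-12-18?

2025-11-28 through 2025-12-02

Covered (merged): 2025-11-11 through 2025-11-27, 2025-12-03 through 2025-12-18.
Gaps within 2025-11-11 through 2025-12-18: 2025-11-28 through 2025-12-02.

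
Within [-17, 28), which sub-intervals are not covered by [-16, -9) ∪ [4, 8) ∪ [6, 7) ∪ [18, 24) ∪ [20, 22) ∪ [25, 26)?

[-17, -16) ∪ [-9, 4) ∪ [8, 18) ∪ [24, 25) ∪ [26, 28)

Covered (merged): [-16, -9), [4, 8), [18, 24), [25, 26).
Uncovered inside [-17, 28): [-17, -16), [-9, 4), [8, 18), [24, 25), [26, 28).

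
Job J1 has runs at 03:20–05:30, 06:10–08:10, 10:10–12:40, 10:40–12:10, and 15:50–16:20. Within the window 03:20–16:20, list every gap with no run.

05:30–06:10, 08:10–10:10, 12:40–15:50

The merged coverage is 03:20–05:30, 06:10–08:10, 10:10–12:40, 15:50–16:20.
Gaps within 03:20–16:20: 05:30–06:10, 08:10–10:10, 12:40–15:50.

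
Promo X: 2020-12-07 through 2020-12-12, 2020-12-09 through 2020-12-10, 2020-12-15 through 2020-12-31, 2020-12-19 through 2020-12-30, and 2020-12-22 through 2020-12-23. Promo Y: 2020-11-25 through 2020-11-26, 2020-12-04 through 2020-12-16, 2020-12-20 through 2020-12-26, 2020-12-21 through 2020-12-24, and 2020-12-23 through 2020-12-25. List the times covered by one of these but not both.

A, merged: 2020-12-07 through 2020-12-12, 2020-12-15 through 2020-12-31.
B, merged: 2020-11-25 through 2020-11-26, 2020-12-04 through 2020-12-16, 2020-12-20 through 2020-12-26.
Only in the first: 2020-12-17 through 2020-12-19, 2020-12-27 through 2020-12-31.
Only in the second: 2020-11-25 through 2020-11-26, 2020-12-04 through 2020-12-06, 2020-12-13 through 2020-12-14.
Together these are the periods covered by exactly one.

2020-11-25 through 2020-11-26, 2020-12-04 through 2020-12-06, 2020-12-13 through 2020-12-14, 2020-12-17 through 2020-12-19, 2020-12-27 through 2020-12-31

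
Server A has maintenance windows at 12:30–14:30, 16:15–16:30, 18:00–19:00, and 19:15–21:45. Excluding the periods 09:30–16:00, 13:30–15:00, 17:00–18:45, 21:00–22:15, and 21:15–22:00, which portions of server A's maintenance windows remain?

16:15-16:30, 18:45-19:00, 19:15-21:00

Second set merges to 09:30-16:00, 17:00-18:45, 21:00-22:15.
12:30-14:30: fully covered by B → removed.
16:15-16:30: no B overlap → unchanged.
18:00-19:00 minus B → 18:45-19:00.
19:15-21:45 minus B → 19:15-21:00.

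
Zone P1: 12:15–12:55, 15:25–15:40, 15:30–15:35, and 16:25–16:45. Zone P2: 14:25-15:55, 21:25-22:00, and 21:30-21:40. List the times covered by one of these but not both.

12:15–12:55, 14:25–15:25, 15:40–15:55, 16:25–16:45, 21:25–22:00

A, merged: 12:15–12:55, 15:25–15:40, 16:25–16:45.
B, merged: 14:25–15:55, 21:25–22:00.
A \ B = 12:15–12:55, 16:25–16:45.
B \ A = 14:25–15:25, 15:40–15:55, 21:25–22:00.
Union of the two gives the symmetric difference.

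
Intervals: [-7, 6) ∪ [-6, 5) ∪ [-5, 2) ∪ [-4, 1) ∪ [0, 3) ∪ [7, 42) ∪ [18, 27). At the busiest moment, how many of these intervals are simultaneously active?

5

Sweep endpoints in order; track running count of active intervals.
Peak of 5 reached at 0.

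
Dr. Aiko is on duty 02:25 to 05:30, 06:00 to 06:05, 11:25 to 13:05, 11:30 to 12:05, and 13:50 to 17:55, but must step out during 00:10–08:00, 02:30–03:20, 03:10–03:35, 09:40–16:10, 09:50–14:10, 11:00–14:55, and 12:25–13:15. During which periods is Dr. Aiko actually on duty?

First set merges to 02:25–05:30, 06:00–06:05, 11:25–13:05, 13:50–17:55.
Second set merges to 00:10–08:00, 09:40–16:10.
02:25–05:30: entirely removed.
06:00–06:05: entirely removed.
11:25–13:05: entirely removed.
13:50–17:55 \ B = 16:10–17:55.

16:10–17:55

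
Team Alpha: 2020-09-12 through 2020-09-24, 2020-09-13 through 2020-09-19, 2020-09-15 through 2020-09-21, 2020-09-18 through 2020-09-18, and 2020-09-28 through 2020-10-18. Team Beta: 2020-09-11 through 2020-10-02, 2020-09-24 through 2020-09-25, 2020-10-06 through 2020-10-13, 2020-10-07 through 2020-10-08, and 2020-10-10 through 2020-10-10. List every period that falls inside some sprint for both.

First set merges to 2020-09-12 through 2020-09-24, 2020-09-28 through 2020-10-18.
Second set merges to 2020-09-11 through 2020-10-02, 2020-10-06 through 2020-10-13.
2020-09-12 through 2020-09-24 overlaps B on 2020-09-12 through 2020-09-24.
2020-09-28 through 2020-10-18 overlaps B on 2020-09-28 through 2020-10-02, 2020-10-06 through 2020-10-13.

2020-09-12 through 2020-09-24, 2020-09-28 through 2020-10-02, 2020-10-06 through 2020-10-13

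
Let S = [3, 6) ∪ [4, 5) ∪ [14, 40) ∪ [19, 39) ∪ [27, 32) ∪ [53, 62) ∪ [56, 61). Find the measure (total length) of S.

38

Merged: [3, 6), [14, 40), [53, 62).
Lengths: 3 + 26 + 9 = 38.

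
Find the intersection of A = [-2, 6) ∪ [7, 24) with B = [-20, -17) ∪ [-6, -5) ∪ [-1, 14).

[-2, 6) meets the second set on [-1, 6).
[7, 24) meets the second set on [7, 14).

[-1, 6) ∪ [7, 14)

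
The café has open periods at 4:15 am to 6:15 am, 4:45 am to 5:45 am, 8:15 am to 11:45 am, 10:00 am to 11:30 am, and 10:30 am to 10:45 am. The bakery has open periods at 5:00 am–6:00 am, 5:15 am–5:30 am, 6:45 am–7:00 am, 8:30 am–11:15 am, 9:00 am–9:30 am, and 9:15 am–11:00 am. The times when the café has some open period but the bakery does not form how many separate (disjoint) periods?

4

First set merges to 4:15 am–6:15 am, 8:15 am–11:45 am.
Second set merges to 5:00 am–6:00 am, 6:45 am–7:00 am, 8:30 am–11:15 am.
A \ B = 4:15 am–5:00 am, 6:00 am–6:15 am, 8:15 am–8:30 am, 11:15 am–11:45 am.
That is 4 disjoint pieces.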